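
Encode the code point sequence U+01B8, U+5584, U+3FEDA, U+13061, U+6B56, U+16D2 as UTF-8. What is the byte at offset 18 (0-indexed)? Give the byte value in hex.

U+01B8 → 2-byte form C6 B8 at offsets 0–1.
U+5584 → 3-byte form E5 96 84 at offsets 2–4.
U+3FEDA → 4-byte form F0 BF BB 9A at offsets 5–8.
U+13061 → 4-byte form F0 93 81 A1 at offsets 9–12.
U+6B56 → 3-byte form E6 AD 96 at offsets 13–15.
U+16D2 → 3-byte form E1 9B 92 at offsets 16–18.
Offset 18 falls in char 6's range; it's byte 3 of E1 9B 92 = 0x92.

0x92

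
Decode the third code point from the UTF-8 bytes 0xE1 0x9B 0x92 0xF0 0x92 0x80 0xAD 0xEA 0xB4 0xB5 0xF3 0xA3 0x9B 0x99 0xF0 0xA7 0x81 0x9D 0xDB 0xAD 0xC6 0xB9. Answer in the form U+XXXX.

Offset 0: leading byte 0xE1 = 11100001 → 3-byte char #1 = E1 9B 92.
Offset 3: leading byte 0xF0 = 11110000 → 4-byte char #2 = F0 92 80 AD.
Offset 7: leading byte 0xEA = 11101010 → 3-byte char #3 = EA B4 B5.
Leading byte 0xEA = 11101010 matches 1110xxxx → 3-byte sequence.
Byte 1: 0xEA = 11101010, payload 1010 (4 bits).
Byte 2: 0xB4 = 10110100 (10xxxxxx ✓), payload 110100.
Byte 3: 0xB5 = 10110101 (10xxxxxx ✓), payload 110101.
Concatenate: 1010110100110101 = 0xAD35 (16 bits → U+AD35).

U+AD35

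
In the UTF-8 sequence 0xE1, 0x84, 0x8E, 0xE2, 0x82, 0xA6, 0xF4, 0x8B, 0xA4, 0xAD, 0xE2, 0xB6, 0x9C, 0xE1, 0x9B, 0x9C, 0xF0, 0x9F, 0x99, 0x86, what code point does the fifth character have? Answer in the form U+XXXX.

U+16DC

Offset 0: leading byte 0xE1 = 11100001 → 3-byte char #1 = E1 84 8E.
Offset 3: leading byte 0xE2 = 11100010 → 3-byte char #2 = E2 82 A6.
Offset 6: leading byte 0xF4 = 11110100 → 4-byte char #3 = F4 8B A4 AD.
Offset 10: leading byte 0xE2 = 11100010 → 3-byte char #4 = E2 B6 9C.
Offset 13: leading byte 0xE1 = 11100001 → 3-byte char #5 = E1 9B 9C.
Leading byte 0xE1 = 11100001 matches 1110xxxx → 3-byte sequence.
Byte 1: 0xE1 = 11100001, payload 0001 (4 bits).
Byte 2: 0x9B = 10011011 (10xxxxxx ✓), payload 011011.
Byte 3: 0x9C = 10011100 (10xxxxxx ✓), payload 011100.
Concatenate: 0001011011011100 = 0x16DC (16 bits → U+16DC).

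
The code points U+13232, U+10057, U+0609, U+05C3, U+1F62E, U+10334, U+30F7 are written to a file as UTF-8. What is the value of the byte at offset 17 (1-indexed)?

1-indexed offset 17 is 0-indexed offset 16.
U+13232 → 4-byte form F0 93 88 B2 at offsets 0–3.
U+10057 → 4-byte form F0 90 81 97 at offsets 4–7.
U+0609 → 2-byte form D8 89 at offsets 8–9.
U+05C3 → 2-byte form D7 83 at offsets 10–11.
U+1F62E → 4-byte form F0 9F 98 AE at offsets 12–15.
U+10334 → 4-byte form F0 90 8C B4 at offsets 16–19.
Offset 16 falls in char 6's range; it's byte 1 of F0 90 8C B4 = 0xF0.

0xF0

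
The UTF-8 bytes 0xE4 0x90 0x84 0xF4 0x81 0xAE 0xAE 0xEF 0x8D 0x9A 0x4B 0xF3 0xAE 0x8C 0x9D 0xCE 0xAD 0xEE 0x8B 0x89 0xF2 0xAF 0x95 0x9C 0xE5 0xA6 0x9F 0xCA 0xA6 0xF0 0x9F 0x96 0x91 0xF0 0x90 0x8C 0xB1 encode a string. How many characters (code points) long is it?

12

Byte at offset 0: 0xE4 = 11100100 → 3-byte char (#1). Advance 3.
Byte at offset 3: 0xF4 = 11110100 → 4-byte char (#2). Advance 4.
Byte at offset 7: 0xEF = 11101111 → 3-byte char (#3). Advance 3.
Byte at offset 10: 0x4B = 01001011 → 1-byte char (#4). Advance 1.
Byte at offset 11: 0xF3 = 11110011 → 4-byte char (#5). Advance 4.
Byte at offset 15: 0xCE = 11001110 → 2-byte char (#6). Advance 2.
Byte at offset 17: 0xEE = 11101110 → 3-byte char (#7). Advance 3.
Byte at offset 20: 0xF2 = 11110010 → 4-byte char (#8). Advance 4.
Byte at offset 24: 0xE5 = 11100101 → 3-byte char (#9). Advance 3.
Byte at offset 27: 0xCA = 11001010 → 2-byte char (#10). Advance 2.
Byte at offset 29: 0xF0 = 11110000 → 4-byte char (#11). Advance 4.
Byte at offset 33: 0xF0 = 11110000 → 4-byte char (#12). Advance 4.
Reached end at offset 37 after 12 code points.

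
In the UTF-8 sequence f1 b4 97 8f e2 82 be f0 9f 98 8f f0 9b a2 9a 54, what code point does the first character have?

U+745CF

Offset 0: leading byte 0xF1 = 11110001 → 4-byte char #1 = F1 B4 97 8F.
Leading byte 0xF1 = 11110001 matches 11110xxx → 4-byte sequence.
Byte 1: 0xF1 = 11110001, payload 001 (3 bits).
Byte 2: 0xB4 = 10110100 (10xxxxxx ✓), payload 110100.
Byte 3: 0x97 = 10010111 (10xxxxxx ✓), payload 010111.
Byte 4: 0x8F = 10001111 (10xxxxxx ✓), payload 001111.
Concatenate: 001110100010111001111 = 0x745CF (21 bits → U+745CF).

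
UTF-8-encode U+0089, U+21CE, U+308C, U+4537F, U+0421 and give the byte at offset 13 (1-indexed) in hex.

1-indexed offset 13 is 0-indexed offset 12.
U+0089 → 2-byte form C2 89 at offsets 0–1.
U+21CE → 3-byte form E2 87 8E at offsets 2–4.
U+308C → 3-byte form E3 82 8C at offsets 5–7.
U+4537F → 4-byte form F1 85 8D BF at offsets 8–11.
U+0421 → 2-byte form D0 A1 at offsets 12–13.
Offset 12 falls in char 5's range; it's byte 1 of D0 A1 = 0xD0.

0xD0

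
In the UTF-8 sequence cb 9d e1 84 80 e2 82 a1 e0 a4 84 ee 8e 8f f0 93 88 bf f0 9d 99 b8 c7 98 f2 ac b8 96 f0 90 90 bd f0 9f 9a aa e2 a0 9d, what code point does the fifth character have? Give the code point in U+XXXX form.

Offset 0: leading byte 0xCB = 11001011 → 2-byte char #1 = CB 9D.
Offset 2: leading byte 0xE1 = 11100001 → 3-byte char #2 = E1 84 80.
Offset 5: leading byte 0xE2 = 11100010 → 3-byte char #3 = E2 82 A1.
Offset 8: leading byte 0xE0 = 11100000 → 3-byte char #4 = E0 A4 84.
Offset 11: leading byte 0xEE = 11101110 → 3-byte char #5 = EE 8E 8F.
Leading byte 0xEE = 11101110 matches 1110xxxx → 3-byte sequence.
Byte 1: 0xEE = 11101110, payload 1110 (4 bits).
Byte 2: 0x8E = 10001110 (10xxxxxx ✓), payload 001110.
Byte 3: 0x8F = 10001111 (10xxxxxx ✓), payload 001111.
Concatenate: 1110001110001111 = 0xE38F (16 bits → U+E38F).

U+E38F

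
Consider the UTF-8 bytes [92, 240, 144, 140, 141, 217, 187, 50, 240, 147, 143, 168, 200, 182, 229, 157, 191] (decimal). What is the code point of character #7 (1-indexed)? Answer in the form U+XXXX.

Offset 0: leading byte 0x5C = 01011100 → 1-byte char #1 = 5C.
Offset 1: leading byte 0xF0 = 11110000 → 4-byte char #2 = F0 90 8C 8D.
Offset 5: leading byte 0xD9 = 11011001 → 2-byte char #3 = D9 BB.
Offset 7: leading byte 0x32 = 00110010 → 1-byte char #4 = 32.
Offset 8: leading byte 0xF0 = 11110000 → 4-byte char #5 = F0 93 8F A8.
Offset 12: leading byte 0xC8 = 11001000 → 2-byte char #6 = C8 B6.
Offset 14: leading byte 0xE5 = 11100101 → 3-byte char #7 = E5 9D BF.
Leading byte 0xE5 = 11100101 matches 1110xxxx → 3-byte sequence.
Byte 1: 0xE5 = 11100101, payload 0101 (4 bits).
Byte 2: 0x9D = 10011101 (10xxxxxx ✓), payload 011101.
Byte 3: 0xBF = 10111111 (10xxxxxx ✓), payload 111111.
Concatenate: 0101011101111111 = 0x577F (16 bits → U+577F).

U+577F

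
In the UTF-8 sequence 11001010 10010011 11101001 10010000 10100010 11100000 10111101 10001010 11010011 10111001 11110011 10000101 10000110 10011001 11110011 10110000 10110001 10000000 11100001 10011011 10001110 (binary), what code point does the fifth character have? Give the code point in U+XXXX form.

Offset 0: leading byte 0xCA = 11001010 → 2-byte char #1 = CA 93.
Offset 2: leading byte 0xE9 = 11101001 → 3-byte char #2 = E9 90 A2.
Offset 5: leading byte 0xE0 = 11100000 → 3-byte char #3 = E0 BD 8A.
Offset 8: leading byte 0xD3 = 11010011 → 2-byte char #4 = D3 B9.
Offset 10: leading byte 0xF3 = 11110011 → 4-byte char #5 = F3 85 86 99.
Leading byte 0xF3 = 11110011 matches 11110xxx → 4-byte sequence.
Byte 1: 0xF3 = 11110011, payload 011 (3 bits).
Byte 2: 0x85 = 10000101 (10xxxxxx ✓), payload 000101.
Byte 3: 0x86 = 10000110 (10xxxxxx ✓), payload 000110.
Byte 4: 0x99 = 10011001 (10xxxxxx ✓), payload 011001.
Concatenate: 011000101000110011001 = 0xC5199 (21 bits → U+C5199).

U+C5199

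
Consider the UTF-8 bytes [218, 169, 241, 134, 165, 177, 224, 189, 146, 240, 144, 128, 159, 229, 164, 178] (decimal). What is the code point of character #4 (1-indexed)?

U+1001F

Offset 0: leading byte 0xDA = 11011010 → 2-byte char #1 = DA A9.
Offset 2: leading byte 0xF1 = 11110001 → 4-byte char #2 = F1 86 A5 B1.
Offset 6: leading byte 0xE0 = 11100000 → 3-byte char #3 = E0 BD 92.
Offset 9: leading byte 0xF0 = 11110000 → 4-byte char #4 = F0 90 80 9F.
Leading byte 0xF0 = 11110000 matches 11110xxx → 4-byte sequence.
Byte 1: 0xF0 = 11110000, payload 000 (3 bits).
Byte 2: 0x90 = 10010000 (10xxxxxx ✓), payload 010000.
Byte 3: 0x80 = 10000000 (10xxxxxx ✓), payload 000000.
Byte 4: 0x9F = 10011111 (10xxxxxx ✓), payload 011111.
Concatenate: 000010000000000011111 = 0x1001F (21 bits → U+1001F).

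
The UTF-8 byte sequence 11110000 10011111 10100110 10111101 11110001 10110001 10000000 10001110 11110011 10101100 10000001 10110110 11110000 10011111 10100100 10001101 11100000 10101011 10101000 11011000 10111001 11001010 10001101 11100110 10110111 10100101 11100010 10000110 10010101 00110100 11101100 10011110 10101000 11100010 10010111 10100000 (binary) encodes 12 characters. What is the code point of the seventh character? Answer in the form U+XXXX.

U+028D

Offset 0: leading byte 0xF0 = 11110000 → 4-byte char #1 = F0 9F A6 BD.
Offset 4: leading byte 0xF1 = 11110001 → 4-byte char #2 = F1 B1 80 8E.
Offset 8: leading byte 0xF3 = 11110011 → 4-byte char #3 = F3 AC 81 B6.
Offset 12: leading byte 0xF0 = 11110000 → 4-byte char #4 = F0 9F A4 8D.
Offset 16: leading byte 0xE0 = 11100000 → 3-byte char #5 = E0 AB A8.
Offset 19: leading byte 0xD8 = 11011000 → 2-byte char #6 = D8 B9.
Offset 21: leading byte 0xCA = 11001010 → 2-byte char #7 = CA 8D.
Leading byte 0xCA = 11001010 matches 110xxxxx → 2-byte sequence.
Byte 1: 0xCA = 11001010, payload 01010 (5 bits).
Byte 2: 0x8D = 10001101 (10xxxxxx ✓), payload 001101.
Concatenate: 01010001101 = 0x28D (11 bits → U+028D).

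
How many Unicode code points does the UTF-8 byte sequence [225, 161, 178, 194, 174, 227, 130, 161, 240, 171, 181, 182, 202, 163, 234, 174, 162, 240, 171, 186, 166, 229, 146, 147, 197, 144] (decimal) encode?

9

Byte at offset 0: 0xE1 = 11100001 → 3-byte char (#1). Advance 3.
Byte at offset 3: 0xC2 = 11000010 → 2-byte char (#2). Advance 2.
Byte at offset 5: 0xE3 = 11100011 → 3-byte char (#3). Advance 3.
Byte at offset 8: 0xF0 = 11110000 → 4-byte char (#4). Advance 4.
Byte at offset 12: 0xCA = 11001010 → 2-byte char (#5). Advance 2.
Byte at offset 14: 0xEA = 11101010 → 3-byte char (#6). Advance 3.
Byte at offset 17: 0xF0 = 11110000 → 4-byte char (#7). Advance 4.
Byte at offset 21: 0xE5 = 11100101 → 3-byte char (#8). Advance 3.
Byte at offset 24: 0xC5 = 11000101 → 2-byte char (#9). Advance 2.
Reached end at offset 26 after 9 code points.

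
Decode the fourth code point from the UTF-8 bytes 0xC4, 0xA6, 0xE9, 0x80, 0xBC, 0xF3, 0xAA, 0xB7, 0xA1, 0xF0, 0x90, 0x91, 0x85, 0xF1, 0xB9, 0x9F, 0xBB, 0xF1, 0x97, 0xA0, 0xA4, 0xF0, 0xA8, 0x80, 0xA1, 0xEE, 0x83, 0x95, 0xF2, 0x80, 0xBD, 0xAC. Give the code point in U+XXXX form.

U+10445

Offset 0: leading byte 0xC4 = 11000100 → 2-byte char #1 = C4 A6.
Offset 2: leading byte 0xE9 = 11101001 → 3-byte char #2 = E9 80 BC.
Offset 5: leading byte 0xF3 = 11110011 → 4-byte char #3 = F3 AA B7 A1.
Offset 9: leading byte 0xF0 = 11110000 → 4-byte char #4 = F0 90 91 85.
Leading byte 0xF0 = 11110000 matches 11110xxx → 4-byte sequence.
Byte 1: 0xF0 = 11110000, payload 000 (3 bits).
Byte 2: 0x90 = 10010000 (10xxxxxx ✓), payload 010000.
Byte 3: 0x91 = 10010001 (10xxxxxx ✓), payload 010001.
Byte 4: 0x85 = 10000101 (10xxxxxx ✓), payload 000101.
Concatenate: 000010000010001000101 = 0x10445 (21 bits → U+10445).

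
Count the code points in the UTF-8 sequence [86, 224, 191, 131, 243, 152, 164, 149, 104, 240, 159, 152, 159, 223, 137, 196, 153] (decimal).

Byte at offset 0: 0x56 = 01010110 → 1-byte char (#1). Advance 1.
Byte at offset 1: 0xE0 = 11100000 → 3-byte char (#2). Advance 3.
Byte at offset 4: 0xF3 = 11110011 → 4-byte char (#3). Advance 4.
Byte at offset 8: 0x68 = 01101000 → 1-byte char (#4). Advance 1.
Byte at offset 9: 0xF0 = 11110000 → 4-byte char (#5). Advance 4.
Byte at offset 13: 0xDF = 11011111 → 2-byte char (#6). Advance 2.
Byte at offset 15: 0xC4 = 11000100 → 2-byte char (#7). Advance 2.
Reached end at offset 17 after 7 code points.

7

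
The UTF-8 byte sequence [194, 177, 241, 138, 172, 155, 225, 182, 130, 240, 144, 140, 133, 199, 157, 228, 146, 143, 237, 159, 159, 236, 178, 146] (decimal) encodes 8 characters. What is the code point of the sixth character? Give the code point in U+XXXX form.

U+448F

Offset 0: leading byte 0xC2 = 11000010 → 2-byte char #1 = C2 B1.
Offset 2: leading byte 0xF1 = 11110001 → 4-byte char #2 = F1 8A AC 9B.
Offset 6: leading byte 0xE1 = 11100001 → 3-byte char #3 = E1 B6 82.
Offset 9: leading byte 0xF0 = 11110000 → 4-byte char #4 = F0 90 8C 85.
Offset 13: leading byte 0xC7 = 11000111 → 2-byte char #5 = C7 9D.
Offset 15: leading byte 0xE4 = 11100100 → 3-byte char #6 = E4 92 8F.
Leading byte 0xE4 = 11100100 matches 1110xxxx → 3-byte sequence.
Byte 1: 0xE4 = 11100100, payload 0100 (4 bits).
Byte 2: 0x92 = 10010010 (10xxxxxx ✓), payload 010010.
Byte 3: 0x8F = 10001111 (10xxxxxx ✓), payload 001111.
Concatenate: 0100010010001111 = 0x448F (16 bits → U+448F).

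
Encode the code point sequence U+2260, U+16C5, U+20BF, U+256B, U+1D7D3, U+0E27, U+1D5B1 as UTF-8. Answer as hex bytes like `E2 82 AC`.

U+2260: 3-byte form → E2 89 A0.
U+16C5: 3-byte form → E1 9B 85.
U+20BF: 3-byte form → E2 82 BF.
U+256B: 3-byte form → E2 95 AB.
U+1D7D3: 4-byte form → F0 9D 9F 93.
U+0E27: 3-byte form → E0 B8 A7.
U+1D5B1: 4-byte form → F0 9D 96 B1.
Concatenated (23 bytes): E2 89 A0 E1 9B 85 E2 82 BF E2 95 AB F0 9D 9F 93 E0 B8 A7 F0 9D 96 B1.

E2 89 A0 E1 9B 85 E2 82 BF E2 95 AB F0 9D 9F 93 E0 B8 A7 F0 9D 96 B1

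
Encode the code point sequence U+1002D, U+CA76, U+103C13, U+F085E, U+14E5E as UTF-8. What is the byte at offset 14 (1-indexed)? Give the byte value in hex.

1-indexed offset 14 is 0-indexed offset 13.
U+1002D → 4-byte form F0 90 80 AD at offsets 0–3.
U+CA76 → 3-byte form EC A9 B6 at offsets 4–6.
U+103C13 → 4-byte form F4 83 B0 93 at offsets 7–10.
U+F085E → 4-byte form F3 B0 A1 9E at offsets 11–14.
Offset 13 falls in char 4's range; it's byte 3 of F3 B0 A1 9E = 0xA1.

0xA1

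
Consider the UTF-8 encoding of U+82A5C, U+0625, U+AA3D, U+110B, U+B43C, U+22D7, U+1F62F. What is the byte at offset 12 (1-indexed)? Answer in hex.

0x8B

1-indexed offset 12 is 0-indexed offset 11.
U+82A5C → 4-byte form F2 82 A9 9C at offsets 0–3.
U+0625 → 2-byte form D8 A5 at offsets 4–5.
U+AA3D → 3-byte form EA A8 BD at offsets 6–8.
U+110B → 3-byte form E1 84 8B at offsets 9–11.
Offset 11 falls in char 4's range; it's byte 3 of E1 84 8B = 0x8B.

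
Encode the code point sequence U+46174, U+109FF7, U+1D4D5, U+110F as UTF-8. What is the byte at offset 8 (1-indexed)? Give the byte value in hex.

1-indexed offset 8 is 0-indexed offset 7.
U+46174 → 4-byte form F1 86 85 B4 at offsets 0–3.
U+109FF7 → 4-byte form F4 89 BF B7 at offsets 4–7.
Offset 7 falls in char 2's range; it's byte 4 of F4 89 BF B7 = 0xB7.

0xB7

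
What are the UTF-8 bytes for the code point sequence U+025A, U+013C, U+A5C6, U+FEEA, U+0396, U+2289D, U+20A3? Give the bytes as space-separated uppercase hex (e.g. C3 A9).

C9 9A C4 BC EA 97 86 EF BB AA CE 96 F0 A2 A2 9D E2 82 A3

U+025A: 2-byte form → C9 9A.
U+013C: 2-byte form → C4 BC.
U+A5C6: 3-byte form → EA 97 86.
U+FEEA: 3-byte form → EF BB AA.
U+0396: 2-byte form → CE 96.
U+2289D: 4-byte form → F0 A2 A2 9D.
U+20A3: 3-byte form → E2 82 A3.
Concatenated (19 bytes): C9 9A C4 BC EA 97 86 EF BB AA CE 96 F0 A2 A2 9D E2 82 A3.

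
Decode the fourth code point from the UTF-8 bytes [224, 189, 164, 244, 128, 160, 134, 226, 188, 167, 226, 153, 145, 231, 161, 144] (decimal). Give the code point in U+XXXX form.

Offset 0: leading byte 0xE0 = 11100000 → 3-byte char #1 = E0 BD A4.
Offset 3: leading byte 0xF4 = 11110100 → 4-byte char #2 = F4 80 A0 86.
Offset 7: leading byte 0xE2 = 11100010 → 3-byte char #3 = E2 BC A7.
Offset 10: leading byte 0xE2 = 11100010 → 3-byte char #4 = E2 99 91.
Leading byte 0xE2 = 11100010 matches 1110xxxx → 3-byte sequence.
Byte 1: 0xE2 = 11100010, payload 0010 (4 bits).
Byte 2: 0x99 = 10011001 (10xxxxxx ✓), payload 011001.
Byte 3: 0x91 = 10010001 (10xxxxxx ✓), payload 010001.
Concatenate: 0010011001010001 = 0x2651 (16 bits → U+2651).

U+2651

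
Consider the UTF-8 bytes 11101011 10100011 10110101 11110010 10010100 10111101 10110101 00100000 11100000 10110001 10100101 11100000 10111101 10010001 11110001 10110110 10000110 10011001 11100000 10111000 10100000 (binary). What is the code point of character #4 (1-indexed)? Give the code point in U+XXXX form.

Offset 0: leading byte 0xEB = 11101011 → 3-byte char #1 = EB A3 B5.
Offset 3: leading byte 0xF2 = 11110010 → 4-byte char #2 = F2 94 BD B5.
Offset 7: leading byte 0x20 = 00100000 → 1-byte char #3 = 20.
Offset 8: leading byte 0xE0 = 11100000 → 3-byte char #4 = E0 B1 A5.
Leading byte 0xE0 = 11100000 matches 1110xxxx → 3-byte sequence.
Byte 1: 0xE0 = 11100000, payload 0000 (4 bits).
Byte 2: 0xB1 = 10110001 (10xxxxxx ✓), payload 110001.
Byte 3: 0xA5 = 10100101 (10xxxxxx ✓), payload 100101.
Concatenate: 0000110001100101 = 0xC65 (16 bits → U+0C65).

U+0C65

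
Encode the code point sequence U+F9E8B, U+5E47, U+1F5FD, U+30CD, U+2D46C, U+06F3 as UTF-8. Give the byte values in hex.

F3 B9 BA 8B E5 B9 87 F0 9F 97 BD E3 83 8D F0 AD 91 AC DB B3

U+F9E8B: 4-byte form → F3 B9 BA 8B.
U+5E47: 3-byte form → E5 B9 87.
U+1F5FD: 4-byte form → F0 9F 97 BD.
U+30CD: 3-byte form → E3 83 8D.
U+2D46C: 4-byte form → F0 AD 91 AC.
U+06F3: 2-byte form → DB B3.
Concatenated (20 bytes): F3 B9 BA 8B E5 B9 87 F0 9F 97 BD E3 83 8D F0 AD 91 AC DB B3.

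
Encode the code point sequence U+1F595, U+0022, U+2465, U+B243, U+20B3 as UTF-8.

U+1F595: 4-byte form → F0 9F 96 95.
U+0022: 1-byte form → 22.
U+2465: 3-byte form → E2 91 A5.
U+B243: 3-byte form → EB 89 83.
U+20B3: 3-byte form → E2 82 B3.
Concatenated (14 bytes): F0 9F 96 95 22 E2 91 A5 EB 89 83 E2 82 B3.

F0 9F 96 95 22 E2 91 A5 EB 89 83 E2 82 B3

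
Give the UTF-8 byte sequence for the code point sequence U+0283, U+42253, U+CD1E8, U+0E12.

U+0283: 2-byte form → CA 83.
U+42253: 4-byte form → F1 82 89 93.
U+CD1E8: 4-byte form → F3 8D 87 A8.
U+0E12: 3-byte form → E0 B8 92.
Concatenated (13 bytes): CA 83 F1 82 89 93 F3 8D 87 A8 E0 B8 92.

CA 83 F1 82 89 93 F3 8D 87 A8 E0 B8 92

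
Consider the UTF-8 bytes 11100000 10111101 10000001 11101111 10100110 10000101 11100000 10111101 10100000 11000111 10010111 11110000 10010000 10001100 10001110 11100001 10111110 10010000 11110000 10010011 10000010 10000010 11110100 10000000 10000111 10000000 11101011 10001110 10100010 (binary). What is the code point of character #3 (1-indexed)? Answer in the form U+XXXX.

Offset 0: leading byte 0xE0 = 11100000 → 3-byte char #1 = E0 BD 81.
Offset 3: leading byte 0xEF = 11101111 → 3-byte char #2 = EF A6 85.
Offset 6: leading byte 0xE0 = 11100000 → 3-byte char #3 = E0 BD A0.
Leading byte 0xE0 = 11100000 matches 1110xxxx → 3-byte sequence.
Byte 1: 0xE0 = 11100000, payload 0000 (4 bits).
Byte 2: 0xBD = 10111101 (10xxxxxx ✓), payload 111101.
Byte 3: 0xA0 = 10100000 (10xxxxxx ✓), payload 100000.
Concatenate: 0000111101100000 = 0xF60 (16 bits → U+0F60).

U+0F60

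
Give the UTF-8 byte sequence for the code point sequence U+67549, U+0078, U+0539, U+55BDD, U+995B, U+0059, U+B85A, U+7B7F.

F1 A7 95 89 78 D4 B9 F1 95 AF 9D E9 A5 9B 59 EB A1 9A E7 AD BF

U+67549: 4-byte form → F1 A7 95 89.
U+0078: 1-byte form → 78.
U+0539: 2-byte form → D4 B9.
U+55BDD: 4-byte form → F1 95 AF 9D.
U+995B: 3-byte form → E9 A5 9B.
U+0059: 1-byte form → 59.
U+B85A: 3-byte form → EB A1 9A.
U+7B7F: 3-byte form → E7 AD BF.
Concatenated (21 bytes): F1 A7 95 89 78 D4 B9 F1 95 AF 9D E9 A5 9B 59 EB A1 9A E7 AD BF.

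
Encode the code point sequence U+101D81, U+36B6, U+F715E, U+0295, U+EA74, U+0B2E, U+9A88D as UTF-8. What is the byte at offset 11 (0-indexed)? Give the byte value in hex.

0xCA

U+101D81 → 4-byte form F4 81 B6 81 at offsets 0–3.
U+36B6 → 3-byte form E3 9A B6 at offsets 4–6.
U+F715E → 4-byte form F3 B7 85 9E at offsets 7–10.
U+0295 → 2-byte form CA 95 at offsets 11–12.
Offset 11 falls in char 4's range; it's byte 1 of CA 95 = 0xCA.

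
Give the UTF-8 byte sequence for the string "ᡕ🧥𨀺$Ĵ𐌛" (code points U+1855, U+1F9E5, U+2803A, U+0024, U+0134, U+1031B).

U+1855: 3-byte form → E1 A1 95.
U+1F9E5: 4-byte form → F0 9F A7 A5.
U+2803A: 4-byte form → F0 A8 80 BA.
U+0024: 1-byte form → 24.
U+0134: 2-byte form → C4 B4.
U+1031B: 4-byte form → F0 90 8C 9B.
Concatenated (18 bytes): E1 A1 95 F0 9F A7 A5 F0 A8 80 BA 24 C4 B4 F0 90 8C 9B.

E1 A1 95 F0 9F A7 A5 F0 A8 80 BA 24 C4 B4 F0 90 8C 9B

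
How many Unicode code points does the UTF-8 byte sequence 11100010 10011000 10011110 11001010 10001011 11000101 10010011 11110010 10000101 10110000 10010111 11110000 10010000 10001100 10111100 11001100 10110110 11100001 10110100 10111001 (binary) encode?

7

Byte at offset 0: 0xE2 = 11100010 → 3-byte char (#1). Advance 3.
Byte at offset 3: 0xCA = 11001010 → 2-byte char (#2). Advance 2.
Byte at offset 5: 0xC5 = 11000101 → 2-byte char (#3). Advance 2.
Byte at offset 7: 0xF2 = 11110010 → 4-byte char (#4). Advance 4.
Byte at offset 11: 0xF0 = 11110000 → 4-byte char (#5). Advance 4.
Byte at offset 15: 0xCC = 11001100 → 2-byte char (#6). Advance 2.
Byte at offset 17: 0xE1 = 11100001 → 3-byte char (#7). Advance 3.
Reached end at offset 20 after 7 code points.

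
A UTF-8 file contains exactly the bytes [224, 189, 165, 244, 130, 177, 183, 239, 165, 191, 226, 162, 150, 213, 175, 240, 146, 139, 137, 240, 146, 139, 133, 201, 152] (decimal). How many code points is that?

Byte at offset 0: 0xE0 = 11100000 → 3-byte char (#1). Advance 3.
Byte at offset 3: 0xF4 = 11110100 → 4-byte char (#2). Advance 4.
Byte at offset 7: 0xEF = 11101111 → 3-byte char (#3). Advance 3.
Byte at offset 10: 0xE2 = 11100010 → 3-byte char (#4). Advance 3.
Byte at offset 13: 0xD5 = 11010101 → 2-byte char (#5). Advance 2.
Byte at offset 15: 0xF0 = 11110000 → 4-byte char (#6). Advance 4.
Byte at offset 19: 0xF0 = 11110000 → 4-byte char (#7). Advance 4.
Byte at offset 23: 0xC9 = 11001001 → 2-byte char (#8). Advance 2.
Reached end at offset 25 after 8 code points.

8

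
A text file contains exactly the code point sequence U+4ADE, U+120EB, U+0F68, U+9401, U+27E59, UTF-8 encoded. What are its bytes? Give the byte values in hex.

U+4ADE: 3-byte form → E4 AB 9E.
U+120EB: 4-byte form → F0 92 83 AB.
U+0F68: 3-byte form → E0 BD A8.
U+9401: 3-byte form → E9 90 81.
U+27E59: 4-byte form → F0 A7 B9 99.
Concatenated (17 bytes): E4 AB 9E F0 92 83 AB E0 BD A8 E9 90 81 F0 A7 B9 99.

E4 AB 9E F0 92 83 AB E0 BD A8 E9 90 81 F0 A7 B9 99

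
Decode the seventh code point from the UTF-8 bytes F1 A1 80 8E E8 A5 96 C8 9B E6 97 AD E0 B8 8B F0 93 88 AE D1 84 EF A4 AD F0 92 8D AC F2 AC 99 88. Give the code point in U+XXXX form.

Offset 0: leading byte 0xF1 = 11110001 → 4-byte char #1 = F1 A1 80 8E.
Offset 4: leading byte 0xE8 = 11101000 → 3-byte char #2 = E8 A5 96.
Offset 7: leading byte 0xC8 = 11001000 → 2-byte char #3 = C8 9B.
Offset 9: leading byte 0xE6 = 11100110 → 3-byte char #4 = E6 97 AD.
Offset 12: leading byte 0xE0 = 11100000 → 3-byte char #5 = E0 B8 8B.
Offset 15: leading byte 0xF0 = 11110000 → 4-byte char #6 = F0 93 88 AE.
Offset 19: leading byte 0xD1 = 11010001 → 2-byte char #7 = D1 84.
Leading byte 0xD1 = 11010001 matches 110xxxxx → 2-byte sequence.
Byte 1: 0xD1 = 11010001, payload 10001 (5 bits).
Byte 2: 0x84 = 10000100 (10xxxxxx ✓), payload 000100.
Concatenate: 10001000100 = 0x444 (11 bits → U+0444).

U+0444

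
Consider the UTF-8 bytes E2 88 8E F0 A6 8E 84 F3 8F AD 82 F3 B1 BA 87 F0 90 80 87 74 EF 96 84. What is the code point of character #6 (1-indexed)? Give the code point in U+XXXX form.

U+0074

Offset 0: leading byte 0xE2 = 11100010 → 3-byte char #1 = E2 88 8E.
Offset 3: leading byte 0xF0 = 11110000 → 4-byte char #2 = F0 A6 8E 84.
Offset 7: leading byte 0xF3 = 11110011 → 4-byte char #3 = F3 8F AD 82.
Offset 11: leading byte 0xF3 = 11110011 → 4-byte char #4 = F3 B1 BA 87.
Offset 15: leading byte 0xF0 = 11110000 → 4-byte char #5 = F0 90 80 87.
Offset 19: leading byte 0x74 = 01110100 → 1-byte char #6 = 74.
Leading byte 0x74 = 01110100 matches 0xxxxxxx → 1-byte sequence.
Byte 1: 0x74 = 01110100, payload 1110100 (7 bits).
Concatenate: 1110100 = 0x74 (7 bits → U+0074).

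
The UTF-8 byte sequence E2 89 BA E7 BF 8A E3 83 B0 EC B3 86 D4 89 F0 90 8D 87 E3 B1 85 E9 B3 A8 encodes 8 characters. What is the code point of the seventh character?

Offset 0: leading byte 0xE2 = 11100010 → 3-byte char #1 = E2 89 BA.
Offset 3: leading byte 0xE7 = 11100111 → 3-byte char #2 = E7 BF 8A.
Offset 6: leading byte 0xE3 = 11100011 → 3-byte char #3 = E3 83 B0.
Offset 9: leading byte 0xEC = 11101100 → 3-byte char #4 = EC B3 86.
Offset 12: leading byte 0xD4 = 11010100 → 2-byte char #5 = D4 89.
Offset 14: leading byte 0xF0 = 11110000 → 4-byte char #6 = F0 90 8D 87.
Offset 18: leading byte 0xE3 = 11100011 → 3-byte char #7 = E3 B1 85.
Leading byte 0xE3 = 11100011 matches 1110xxxx → 3-byte sequence.
Byte 1: 0xE3 = 11100011, payload 0011 (4 bits).
Byte 2: 0xB1 = 10110001 (10xxxxxx ✓), payload 110001.
Byte 3: 0x85 = 10000101 (10xxxxxx ✓), payload 000101.
Concatenate: 0011110001000101 = 0x3C45 (16 bits → U+3C45).

U+3C45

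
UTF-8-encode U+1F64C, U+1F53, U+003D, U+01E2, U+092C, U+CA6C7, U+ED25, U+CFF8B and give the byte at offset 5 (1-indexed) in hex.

0xE1

1-indexed offset 5 is 0-indexed offset 4.
U+1F64C → 4-byte form F0 9F 99 8C at offsets 0–3.
U+1F53 → 3-byte form E1 BD 93 at offsets 4–6.
Offset 4 falls in char 2's range; it's byte 1 of E1 BD 93 = 0xE1.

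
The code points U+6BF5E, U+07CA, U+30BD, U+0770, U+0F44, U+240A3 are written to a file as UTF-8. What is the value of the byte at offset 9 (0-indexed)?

U+6BF5E → 4-byte form F1 AB BD 9E at offsets 0–3.
U+07CA → 2-byte form DF 8A at offsets 4–5.
U+30BD → 3-byte form E3 82 BD at offsets 6–8.
U+0770 → 2-byte form DD B0 at offsets 9–10.
Offset 9 falls in char 4's range; it's byte 1 of DD B0 = 0xDD.

0xDD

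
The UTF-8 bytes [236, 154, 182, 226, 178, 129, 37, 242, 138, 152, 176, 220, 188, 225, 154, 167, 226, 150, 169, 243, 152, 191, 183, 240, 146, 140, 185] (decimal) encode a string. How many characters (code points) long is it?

Byte at offset 0: 0xEC = 11101100 → 3-byte char (#1). Advance 3.
Byte at offset 3: 0xE2 = 11100010 → 3-byte char (#2). Advance 3.
Byte at offset 6: 0x25 = 00100101 → 1-byte char (#3). Advance 1.
Byte at offset 7: 0xF2 = 11110010 → 4-byte char (#4). Advance 4.
Byte at offset 11: 0xDC = 11011100 → 2-byte char (#5). Advance 2.
Byte at offset 13: 0xE1 = 11100001 → 3-byte char (#6). Advance 3.
Byte at offset 16: 0xE2 = 11100010 → 3-byte char (#7). Advance 3.
Byte at offset 19: 0xF3 = 11110011 → 4-byte char (#8). Advance 4.
Byte at offset 23: 0xF0 = 11110000 → 4-byte char (#9). Advance 4.
Reached end at offset 27 after 9 code points.

9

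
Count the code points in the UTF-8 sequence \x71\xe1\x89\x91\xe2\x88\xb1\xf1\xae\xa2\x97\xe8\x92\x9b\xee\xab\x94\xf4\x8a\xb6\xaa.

Byte at offset 0: 0x71 = 01110001 → 1-byte char (#1). Advance 1.
Byte at offset 1: 0xE1 = 11100001 → 3-byte char (#2). Advance 3.
Byte at offset 4: 0xE2 = 11100010 → 3-byte char (#3). Advance 3.
Byte at offset 7: 0xF1 = 11110001 → 4-byte char (#4). Advance 4.
Byte at offset 11: 0xE8 = 11101000 → 3-byte char (#5). Advance 3.
Byte at offset 14: 0xEE = 11101110 → 3-byte char (#6). Advance 3.
Byte at offset 17: 0xF4 = 11110100 → 4-byte char (#7). Advance 4.
Reached end at offset 21 after 7 code points.

7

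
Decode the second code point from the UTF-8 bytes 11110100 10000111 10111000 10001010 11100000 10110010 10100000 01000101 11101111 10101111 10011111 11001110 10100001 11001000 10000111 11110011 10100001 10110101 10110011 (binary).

Offset 0: leading byte 0xF4 = 11110100 → 4-byte char #1 = F4 87 B8 8A.
Offset 4: leading byte 0xE0 = 11100000 → 3-byte char #2 = E0 B2 A0.
Leading byte 0xE0 = 11100000 matches 1110xxxx → 3-byte sequence.
Byte 1: 0xE0 = 11100000, payload 0000 (4 bits).
Byte 2: 0xB2 = 10110010 (10xxxxxx ✓), payload 110010.
Byte 3: 0xA0 = 10100000 (10xxxxxx ✓), payload 100000.
Concatenate: 0000110010100000 = 0xCA0 (16 bits → U+0CA0).

U+0CA0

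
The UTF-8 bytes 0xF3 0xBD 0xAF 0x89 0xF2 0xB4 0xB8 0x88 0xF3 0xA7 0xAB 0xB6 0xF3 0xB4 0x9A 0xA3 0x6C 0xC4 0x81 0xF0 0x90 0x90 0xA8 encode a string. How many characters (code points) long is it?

7

Byte at offset 0: 0xF3 = 11110011 → 4-byte char (#1). Advance 4.
Byte at offset 4: 0xF2 = 11110010 → 4-byte char (#2). Advance 4.
Byte at offset 8: 0xF3 = 11110011 → 4-byte char (#3). Advance 4.
Byte at offset 12: 0xF3 = 11110011 → 4-byte char (#4). Advance 4.
Byte at offset 16: 0x6C = 01101100 → 1-byte char (#5). Advance 1.
Byte at offset 17: 0xC4 = 11000100 → 2-byte char (#6). Advance 2.
Byte at offset 19: 0xF0 = 11110000 → 4-byte char (#7). Advance 4.
Reached end at offset 23 after 7 code points.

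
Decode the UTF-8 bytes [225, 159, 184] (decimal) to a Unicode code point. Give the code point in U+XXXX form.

Leading byte 0xE1 = 11100001 matches 1110xxxx → 3-byte sequence.
Byte 1: 0xE1 = 11100001, payload 0001 (4 bits).
Byte 2: 0x9F = 10011111 (10xxxxxx ✓), payload 011111.
Byte 3: 0xB8 = 10111000 (10xxxxxx ✓), payload 111000.
Concatenate: 0001011111111000 = 0x17F8 (16 bits → U+17F8).

U+17F8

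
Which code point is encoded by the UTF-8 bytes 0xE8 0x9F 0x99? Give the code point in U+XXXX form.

Leading byte 0xE8 = 11101000 matches 1110xxxx → 3-byte sequence.
Byte 1: 0xE8 = 11101000, payload 1000 (4 bits).
Byte 2: 0x9F = 10011111 (10xxxxxx ✓), payload 011111.
Byte 3: 0x99 = 10011001 (10xxxxxx ✓), payload 011001.
Concatenate: 1000011111011001 = 0x87D9 (16 bits → U+87D9).

U+87D9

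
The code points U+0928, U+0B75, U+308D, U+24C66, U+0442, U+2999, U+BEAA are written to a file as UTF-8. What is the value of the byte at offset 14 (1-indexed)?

0xD1

1-indexed offset 14 is 0-indexed offset 13.
U+0928 → 3-byte form E0 A4 A8 at offsets 0–2.
U+0B75 → 3-byte form E0 AD B5 at offsets 3–5.
U+308D → 3-byte form E3 82 8D at offsets 6–8.
U+24C66 → 4-byte form F0 A4 B1 A6 at offsets 9–12.
U+0442 → 2-byte form D1 82 at offsets 13–14.
Offset 13 falls in char 5's range; it's byte 1 of D1 82 = 0xD1.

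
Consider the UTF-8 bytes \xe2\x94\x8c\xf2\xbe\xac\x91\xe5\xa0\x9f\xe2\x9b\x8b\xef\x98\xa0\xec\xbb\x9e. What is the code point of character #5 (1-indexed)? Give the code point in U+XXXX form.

U+F620

Offset 0: leading byte 0xE2 = 11100010 → 3-byte char #1 = E2 94 8C.
Offset 3: leading byte 0xF2 = 11110010 → 4-byte char #2 = F2 BE AC 91.
Offset 7: leading byte 0xE5 = 11100101 → 3-byte char #3 = E5 A0 9F.
Offset 10: leading byte 0xE2 = 11100010 → 3-byte char #4 = E2 9B 8B.
Offset 13: leading byte 0xEF = 11101111 → 3-byte char #5 = EF 98 A0.
Leading byte 0xEF = 11101111 matches 1110xxxx → 3-byte sequence.
Byte 1: 0xEF = 11101111, payload 1111 (4 bits).
Byte 2: 0x98 = 10011000 (10xxxxxx ✓), payload 011000.
Byte 3: 0xA0 = 10100000 (10xxxxxx ✓), payload 100000.
Concatenate: 1111011000100000 = 0xF620 (16 bits → U+F620).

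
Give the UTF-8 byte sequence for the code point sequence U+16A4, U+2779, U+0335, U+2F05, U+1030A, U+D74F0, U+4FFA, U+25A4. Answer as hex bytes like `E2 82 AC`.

E1 9A A4 E2 9D B9 CC B5 E2 BC 85 F0 90 8C 8A F3 97 93 B0 E4 BF BA E2 96 A4

U+16A4: 3-byte form → E1 9A A4.
U+2779: 3-byte form → E2 9D B9.
U+0335: 2-byte form → CC B5.
U+2F05: 3-byte form → E2 BC 85.
U+1030A: 4-byte form → F0 90 8C 8A.
U+D74F0: 4-byte form → F3 97 93 B0.
U+4FFA: 3-byte form → E4 BF BA.
U+25A4: 3-byte form → E2 96 A4.
Concatenated (25 bytes): E1 9A A4 E2 9D B9 CC B5 E2 BC 85 F0 90 8C 8A F3 97 93 B0 E4 BF BA E2 96 A4.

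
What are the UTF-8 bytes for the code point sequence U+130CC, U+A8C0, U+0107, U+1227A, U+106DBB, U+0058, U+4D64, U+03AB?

U+130CC: 4-byte form → F0 93 83 8C.
U+A8C0: 3-byte form → EA A3 80.
U+0107: 2-byte form → C4 87.
U+1227A: 4-byte form → F0 92 89 BA.
U+106DBB: 4-byte form → F4 86 B6 BB.
U+0058: 1-byte form → 58.
U+4D64: 3-byte form → E4 B5 A4.
U+03AB: 2-byte form → CE AB.
Concatenated (23 bytes): F0 93 83 8C EA A3 80 C4 87 F0 92 89 BA F4 86 B6 BB 58 E4 B5 A4 CE AB.

F0 93 83 8C EA A3 80 C4 87 F0 92 89 BA F4 86 B6 BB 58 E4 B5 A4 CE AB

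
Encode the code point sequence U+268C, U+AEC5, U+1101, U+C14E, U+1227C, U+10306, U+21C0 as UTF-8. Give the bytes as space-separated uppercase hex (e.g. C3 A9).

E2 9A 8C EA BB 85 E1 84 81 EC 85 8E F0 92 89 BC F0 90 8C 86 E2 87 80

U+268C: 3-byte form → E2 9A 8C.
U+AEC5: 3-byte form → EA BB 85.
U+1101: 3-byte form → E1 84 81.
U+C14E: 3-byte form → EC 85 8E.
U+1227C: 4-byte form → F0 92 89 BC.
U+10306: 4-byte form → F0 90 8C 86.
U+21C0: 3-byte form → E2 87 80.
Concatenated (23 bytes): E2 9A 8C EA BB 85 E1 84 81 EC 85 8E F0 92 89 BC F0 90 8C 86 E2 87 80.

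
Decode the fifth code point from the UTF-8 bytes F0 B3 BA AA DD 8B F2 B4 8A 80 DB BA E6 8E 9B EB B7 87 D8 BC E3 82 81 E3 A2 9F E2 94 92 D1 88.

U+639B

Offset 0: leading byte 0xF0 = 11110000 → 4-byte char #1 = F0 B3 BA AA.
Offset 4: leading byte 0xDD = 11011101 → 2-byte char #2 = DD 8B.
Offset 6: leading byte 0xF2 = 11110010 → 4-byte char #3 = F2 B4 8A 80.
Offset 10: leading byte 0xDB = 11011011 → 2-byte char #4 = DB BA.
Offset 12: leading byte 0xE6 = 11100110 → 3-byte char #5 = E6 8E 9B.
Leading byte 0xE6 = 11100110 matches 1110xxxx → 3-byte sequence.
Byte 1: 0xE6 = 11100110, payload 0110 (4 bits).
Byte 2: 0x8E = 10001110 (10xxxxxx ✓), payload 001110.
Byte 3: 0x9B = 10011011 (10xxxxxx ✓), payload 011011.
Concatenate: 0110001110011011 = 0x639B (16 bits → U+639B).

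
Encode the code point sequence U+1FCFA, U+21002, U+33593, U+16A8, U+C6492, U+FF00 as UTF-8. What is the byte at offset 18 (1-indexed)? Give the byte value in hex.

0x92

1-indexed offset 18 is 0-indexed offset 17.
U+1FCFA → 4-byte form F0 9F B3 BA at offsets 0–3.
U+21002 → 4-byte form F0 A1 80 82 at offsets 4–7.
U+33593 → 4-byte form F0 B3 96 93 at offsets 8–11.
U+16A8 → 3-byte form E1 9A A8 at offsets 12–14.
U+C6492 → 4-byte form F3 86 92 92 at offsets 15–18.
Offset 17 falls in char 5's range; it's byte 3 of F3 86 92 92 = 0x92.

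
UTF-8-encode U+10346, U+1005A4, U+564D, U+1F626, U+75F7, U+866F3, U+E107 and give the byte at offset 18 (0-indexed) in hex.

U+10346 → 4-byte form F0 90 8D 86 at offsets 0–3.
U+1005A4 → 4-byte form F4 80 96 A4 at offsets 4–7.
U+564D → 3-byte form E5 99 8D at offsets 8–10.
U+1F626 → 4-byte form F0 9F 98 A6 at offsets 11–14.
U+75F7 → 3-byte form E7 97 B7 at offsets 15–17.
U+866F3 → 4-byte form F2 86 9B B3 at offsets 18–21.
Offset 18 falls in char 6's range; it's byte 1 of F2 86 9B B3 = 0xF2.

0xF2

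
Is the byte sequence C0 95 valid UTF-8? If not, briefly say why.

Leading byte 0xC0 = 11000000 → 2-byte form.
Continuation bytes all match 10xxxxxx. Payload decodes to 0x15.
But 0x15 < 0x80, the minimum for a 2-byte sequence — this is an overlong encoding.

invalid (overlong encoding)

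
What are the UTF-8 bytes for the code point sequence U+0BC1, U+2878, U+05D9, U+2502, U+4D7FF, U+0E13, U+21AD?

U+0BC1: 3-byte form → E0 AF 81.
U+2878: 3-byte form → E2 A1 B8.
U+05D9: 2-byte form → D7 99.
U+2502: 3-byte form → E2 94 82.
U+4D7FF: 4-byte form → F1 8D 9F BF.
U+0E13: 3-byte form → E0 B8 93.
U+21AD: 3-byte form → E2 86 AD.
Concatenated (21 bytes): E0 AF 81 E2 A1 B8 D7 99 E2 94 82 F1 8D 9F BF E0 B8 93 E2 86 AD.

E0 AF 81 E2 A1 B8 D7 99 E2 94 82 F1 8D 9F BF E0 B8 93 E2 86 AD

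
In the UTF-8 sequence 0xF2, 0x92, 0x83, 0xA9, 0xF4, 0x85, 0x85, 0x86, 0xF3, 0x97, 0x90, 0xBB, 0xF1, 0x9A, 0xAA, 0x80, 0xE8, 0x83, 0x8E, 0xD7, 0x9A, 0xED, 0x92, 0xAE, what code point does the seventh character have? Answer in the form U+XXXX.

U+D4AE

Offset 0: leading byte 0xF2 = 11110010 → 4-byte char #1 = F2 92 83 A9.
Offset 4: leading byte 0xF4 = 11110100 → 4-byte char #2 = F4 85 85 86.
Offset 8: leading byte 0xF3 = 11110011 → 4-byte char #3 = F3 97 90 BB.
Offset 12: leading byte 0xF1 = 11110001 → 4-byte char #4 = F1 9A AA 80.
Offset 16: leading byte 0xE8 = 11101000 → 3-byte char #5 = E8 83 8E.
Offset 19: leading byte 0xD7 = 11010111 → 2-byte char #6 = D7 9A.
Offset 21: leading byte 0xED = 11101101 → 3-byte char #7 = ED 92 AE.
Leading byte 0xED = 11101101 matches 1110xxxx → 3-byte sequence.
Byte 1: 0xED = 11101101, payload 1101 (4 bits).
Byte 2: 0x92 = 10010010 (10xxxxxx ✓), payload 010010.
Byte 3: 0xAE = 10101110 (10xxxxxx ✓), payload 101110.
Concatenate: 1101010010101110 = 0xD4AE (16 bits → U+D4AE).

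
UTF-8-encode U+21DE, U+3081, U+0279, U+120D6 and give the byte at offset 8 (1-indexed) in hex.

1-indexed offset 8 is 0-indexed offset 7.
U+21DE → 3-byte form E2 87 9E at offsets 0–2.
U+3081 → 3-byte form E3 82 81 at offsets 3–5.
U+0279 → 2-byte form C9 B9 at offsets 6–7.
Offset 7 falls in char 3's range; it's byte 2 of C9 B9 = 0xB9.

0xB9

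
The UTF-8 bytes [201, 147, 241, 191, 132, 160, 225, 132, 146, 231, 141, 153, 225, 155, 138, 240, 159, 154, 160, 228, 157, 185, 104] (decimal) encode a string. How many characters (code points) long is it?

8

Byte at offset 0: 0xC9 = 11001001 → 2-byte char (#1). Advance 2.
Byte at offset 2: 0xF1 = 11110001 → 4-byte char (#2). Advance 4.
Byte at offset 6: 0xE1 = 11100001 → 3-byte char (#3). Advance 3.
Byte at offset 9: 0xE7 = 11100111 → 3-byte char (#4). Advance 3.
Byte at offset 12: 0xE1 = 11100001 → 3-byte char (#5). Advance 3.
Byte at offset 15: 0xF0 = 11110000 → 4-byte char (#6). Advance 4.
Byte at offset 19: 0xE4 = 11100100 → 3-byte char (#7). Advance 3.
Byte at offset 22: 0x68 = 01101000 → 1-byte char (#8). Advance 1.
Reached end at offset 23 after 8 code points.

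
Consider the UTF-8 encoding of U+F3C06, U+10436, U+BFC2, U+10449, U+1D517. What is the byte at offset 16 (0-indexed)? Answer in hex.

U+F3C06 → 4-byte form F3 B3 B0 86 at offsets 0–3.
U+10436 → 4-byte form F0 90 90 B6 at offsets 4–7.
U+BFC2 → 3-byte form EB BF 82 at offsets 8–10.
U+10449 → 4-byte form F0 90 91 89 at offsets 11–14.
U+1D517 → 4-byte form F0 9D 94 97 at offsets 15–18.
Offset 16 falls in char 5's range; it's byte 2 of F0 9D 94 97 = 0x9D.

0x9D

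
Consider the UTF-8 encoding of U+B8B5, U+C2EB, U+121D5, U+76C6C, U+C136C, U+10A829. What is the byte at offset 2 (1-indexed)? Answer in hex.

0xA2

1-indexed offset 2 is 0-indexed offset 1.
U+B8B5 → 3-byte form EB A2 B5 at offsets 0–2.
Offset 1 falls in char 1's range; it's byte 2 of EB A2 B5 = 0xA2.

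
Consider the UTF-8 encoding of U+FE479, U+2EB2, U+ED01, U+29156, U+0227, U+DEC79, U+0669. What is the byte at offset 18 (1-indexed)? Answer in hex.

1-indexed offset 18 is 0-indexed offset 17.
U+FE479 → 4-byte form F3 BE 91 B9 at offsets 0–3.
U+2EB2 → 3-byte form E2 BA B2 at offsets 4–6.
U+ED01 → 3-byte form EE B4 81 at offsets 7–9.
U+29156 → 4-byte form F0 A9 85 96 at offsets 10–13.
U+0227 → 2-byte form C8 A7 at offsets 14–15.
U+DEC79 → 4-byte form F3 9E B1 B9 at offsets 16–19.
Offset 17 falls in char 6's range; it's byte 2 of F3 9E B1 B9 = 0x9E.

0x9E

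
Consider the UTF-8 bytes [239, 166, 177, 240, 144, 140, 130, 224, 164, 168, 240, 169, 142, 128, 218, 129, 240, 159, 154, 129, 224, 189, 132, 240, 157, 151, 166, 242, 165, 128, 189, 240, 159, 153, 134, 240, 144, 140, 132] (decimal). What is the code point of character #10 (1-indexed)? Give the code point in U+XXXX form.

U+1F646

Offset 0: leading byte 0xEF = 11101111 → 3-byte char #1 = EF A6 B1.
Offset 3: leading byte 0xF0 = 11110000 → 4-byte char #2 = F0 90 8C 82.
Offset 7: leading byte 0xE0 = 11100000 → 3-byte char #3 = E0 A4 A8.
Offset 10: leading byte 0xF0 = 11110000 → 4-byte char #4 = F0 A9 8E 80.
Offset 14: leading byte 0xDA = 11011010 → 2-byte char #5 = DA 81.
Offset 16: leading byte 0xF0 = 11110000 → 4-byte char #6 = F0 9F 9A 81.
Offset 20: leading byte 0xE0 = 11100000 → 3-byte char #7 = E0 BD 84.
Offset 23: leading byte 0xF0 = 11110000 → 4-byte char #8 = F0 9D 97 A6.
Offset 27: leading byte 0xF2 = 11110010 → 4-byte char #9 = F2 A5 80 BD.
Offset 31: leading byte 0xF0 = 11110000 → 4-byte char #10 = F0 9F 99 86.
Leading byte 0xF0 = 11110000 matches 11110xxx → 4-byte sequence.
Byte 1: 0xF0 = 11110000, payload 000 (3 bits).
Byte 2: 0x9F = 10011111 (10xxxxxx ✓), payload 011111.
Byte 3: 0x99 = 10011001 (10xxxxxx ✓), payload 011001.
Byte 4: 0x86 = 10000110 (10xxxxxx ✓), payload 000110.
Concatenate: 000011111011001000110 = 0x1F646 (21 bits → U+1F646).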